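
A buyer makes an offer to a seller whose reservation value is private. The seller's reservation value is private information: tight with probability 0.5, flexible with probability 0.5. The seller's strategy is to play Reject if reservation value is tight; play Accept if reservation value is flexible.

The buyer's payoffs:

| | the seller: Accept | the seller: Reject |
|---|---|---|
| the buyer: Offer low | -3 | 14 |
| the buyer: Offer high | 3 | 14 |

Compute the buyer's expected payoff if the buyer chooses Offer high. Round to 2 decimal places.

8.50

E[Offer high] = 0.5·14 + 0.5·3 = 7 + 1.5 = 8.5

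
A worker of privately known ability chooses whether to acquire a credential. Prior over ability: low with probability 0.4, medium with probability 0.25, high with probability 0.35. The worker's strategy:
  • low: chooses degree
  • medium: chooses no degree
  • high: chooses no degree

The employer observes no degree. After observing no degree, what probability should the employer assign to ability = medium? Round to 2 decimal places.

P(no degree) = 0.4·0 + 0.25·1 + 0.35·1 = 0.6
P(medium | no degree) = (0.25·1) / 0.6 = 0.25 / 0.6 = 0.416667

0.42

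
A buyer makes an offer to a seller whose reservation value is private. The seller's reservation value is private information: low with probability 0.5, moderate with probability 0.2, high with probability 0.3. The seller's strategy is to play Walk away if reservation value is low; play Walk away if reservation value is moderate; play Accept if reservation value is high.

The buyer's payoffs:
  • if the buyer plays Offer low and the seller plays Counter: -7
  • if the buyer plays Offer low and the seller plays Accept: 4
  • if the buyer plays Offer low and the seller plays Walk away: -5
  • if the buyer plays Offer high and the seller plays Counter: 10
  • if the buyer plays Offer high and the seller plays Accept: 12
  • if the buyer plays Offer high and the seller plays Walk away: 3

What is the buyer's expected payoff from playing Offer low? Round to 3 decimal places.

-2.300

E[Offer low] = 0.5·(-5) + 0.2·(-5) + 0.3·4 = (-2.5) + (-1) + 1.2 = -2.3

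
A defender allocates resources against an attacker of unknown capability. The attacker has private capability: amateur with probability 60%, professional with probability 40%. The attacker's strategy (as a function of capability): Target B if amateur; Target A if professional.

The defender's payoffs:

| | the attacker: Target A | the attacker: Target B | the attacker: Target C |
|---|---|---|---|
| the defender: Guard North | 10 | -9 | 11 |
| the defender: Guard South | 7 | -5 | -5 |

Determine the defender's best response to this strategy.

E[Guard North] = 0.6·(-9) + 0.4·(10) = -1.4
E[Guard South] = 0.6·(-5) + 0.4·(7) = -0.2
Best response: Guard South (-0.2 is the largest).

Guard South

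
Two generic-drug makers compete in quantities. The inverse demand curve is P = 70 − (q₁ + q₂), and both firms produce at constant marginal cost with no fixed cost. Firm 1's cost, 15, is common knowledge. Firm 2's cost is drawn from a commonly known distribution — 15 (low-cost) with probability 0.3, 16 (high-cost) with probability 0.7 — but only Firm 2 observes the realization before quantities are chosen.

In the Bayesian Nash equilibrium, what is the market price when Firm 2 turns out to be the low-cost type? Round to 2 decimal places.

33.22

Firm 2 with cost c maximizes (70 − (q₁+q₂) − c)·q₂, giving q₂(c) = (70 − c − q₁)/2.
E[c₂] = 0.3·15 + 0.7·16 = 15.7
Firm 1's FOC against E[q₂] yields q₁ = (70 − 2·15 + E[c₂])/3 = (70 − 30 + 15.7)/3 = 18.5667.
q₂(low-cost) = 18.2167, so P = 70 − (18.5667 + 18.2167) = 33.2167.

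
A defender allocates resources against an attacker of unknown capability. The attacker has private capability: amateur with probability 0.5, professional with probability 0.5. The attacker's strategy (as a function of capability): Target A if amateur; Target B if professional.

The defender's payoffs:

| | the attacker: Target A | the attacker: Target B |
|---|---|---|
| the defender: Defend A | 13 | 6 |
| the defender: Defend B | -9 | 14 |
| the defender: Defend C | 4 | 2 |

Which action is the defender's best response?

Defend A

E[Defend A] = 0.5·(13) + 0.5·(6) = 9.5
E[Defend B] = 0.5·(-9) + 0.5·(14) = 2.5
E[Defend C] = 0.5·(4) + 0.5·(2) = 3
Best response: Defend A (9.5 is the largest).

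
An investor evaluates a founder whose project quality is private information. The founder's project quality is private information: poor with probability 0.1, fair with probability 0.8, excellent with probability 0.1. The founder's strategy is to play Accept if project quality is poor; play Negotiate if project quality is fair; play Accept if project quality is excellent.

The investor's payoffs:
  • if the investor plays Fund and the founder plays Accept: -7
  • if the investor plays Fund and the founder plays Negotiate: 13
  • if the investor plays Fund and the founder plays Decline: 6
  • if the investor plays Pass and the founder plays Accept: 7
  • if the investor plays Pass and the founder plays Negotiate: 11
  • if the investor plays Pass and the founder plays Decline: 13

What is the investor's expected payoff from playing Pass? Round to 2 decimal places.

10.20

Take the expectation over the founder's project quality, weighting each type's action by its prior probability.
E[Pass] = 0.1·7 + 0.8·11 + 0.1·7 = 0.7 + 8.8 + 0.7 = 10.2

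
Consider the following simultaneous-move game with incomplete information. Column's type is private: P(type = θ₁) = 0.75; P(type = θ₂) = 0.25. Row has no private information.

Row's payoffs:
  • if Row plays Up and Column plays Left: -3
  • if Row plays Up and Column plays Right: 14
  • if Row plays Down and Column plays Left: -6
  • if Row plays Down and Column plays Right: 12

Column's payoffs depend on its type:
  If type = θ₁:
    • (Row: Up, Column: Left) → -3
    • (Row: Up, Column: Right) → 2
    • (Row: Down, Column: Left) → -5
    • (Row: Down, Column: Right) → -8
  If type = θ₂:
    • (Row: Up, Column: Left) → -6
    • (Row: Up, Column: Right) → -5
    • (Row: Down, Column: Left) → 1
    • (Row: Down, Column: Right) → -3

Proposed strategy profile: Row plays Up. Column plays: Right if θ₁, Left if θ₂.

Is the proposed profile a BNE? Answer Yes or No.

Row plays Up: E[Up] = 0.75·(14) + 0.25·(-3) = 9.75; E[Down] = 7.5. Best-responding. ✓
Column (type θ₁), facing Up: Left gives -3, Right gives 2. Proposed Right is best. ✓
Column (type θ₂), facing Up: Left gives -6, Right gives -5. Proposed Left is not best — profitable deviation exists. ✗

No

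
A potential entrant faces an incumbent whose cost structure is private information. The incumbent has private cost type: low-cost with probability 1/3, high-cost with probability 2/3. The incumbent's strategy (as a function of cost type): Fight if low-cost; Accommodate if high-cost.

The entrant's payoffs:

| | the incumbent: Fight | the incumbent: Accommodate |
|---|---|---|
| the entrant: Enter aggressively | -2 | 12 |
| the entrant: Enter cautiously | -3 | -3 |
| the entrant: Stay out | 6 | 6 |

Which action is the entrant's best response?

E[Enter aggressively] = 1/3·(-2) + 2/3·(12) = 22/3
E[Enter cautiously] = 1/3·(-3) + 2/3·(-3) = -3
E[Stay out] = 1/3·(6) + 2/3·(6) = 6
Best response: Enter aggressively (22/3 is the largest).

Enter aggressively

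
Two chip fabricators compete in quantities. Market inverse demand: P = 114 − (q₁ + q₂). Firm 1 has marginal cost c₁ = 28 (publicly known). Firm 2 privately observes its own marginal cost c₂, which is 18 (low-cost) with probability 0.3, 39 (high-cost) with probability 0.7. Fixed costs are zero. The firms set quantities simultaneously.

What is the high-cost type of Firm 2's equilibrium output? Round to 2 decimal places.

22.38

Type-c best response for Firm 2: q₂(c) = (114 − c)/2 − q₁/2.
Firm 1 maximizes expected profit; its first-order condition is 114 − 2q₁ − E[q₂] − 28 = 0.
Substituting E[q₂] and solving: E[c₂] = 32.7, so q₁ = (114 − 2·28 + 32.7)/3 = 30.2333.
q₂(high-cost) = (114 − 39 − 30.2333)/2 = 22.3833.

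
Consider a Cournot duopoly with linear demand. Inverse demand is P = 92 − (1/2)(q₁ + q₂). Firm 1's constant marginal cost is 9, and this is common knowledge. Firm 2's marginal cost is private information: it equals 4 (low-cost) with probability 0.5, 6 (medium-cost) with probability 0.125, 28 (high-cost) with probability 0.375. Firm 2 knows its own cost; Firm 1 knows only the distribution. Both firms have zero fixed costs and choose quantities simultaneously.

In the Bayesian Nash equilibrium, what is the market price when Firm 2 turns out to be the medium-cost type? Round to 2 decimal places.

Each type of Firm 2 best-responds to q₁; Firm 1 best-responds to the expected q₂ over Firm 2's types.
Firm 2 with cost c maximizes (92 − (1/2)(q₁+q₂) − c)·q₂, giving q₂(c) = (92 − c − (1/2)q₁).
E[c₂] = 0.5·4 + 0.125·6 + 0.375·28 = 13.25
Firm 1's FOC against E[q₂] yields q₁ = (92 − 2·9 + E[c₂])/(3/2) = (92 − 18 + 13.25)/(3/2) = 58.1667.
q₂(medium-cost) = 56.9167, so P = 92 − (1/2)·(58.1667 + 56.9167) = 34.4583.

34.46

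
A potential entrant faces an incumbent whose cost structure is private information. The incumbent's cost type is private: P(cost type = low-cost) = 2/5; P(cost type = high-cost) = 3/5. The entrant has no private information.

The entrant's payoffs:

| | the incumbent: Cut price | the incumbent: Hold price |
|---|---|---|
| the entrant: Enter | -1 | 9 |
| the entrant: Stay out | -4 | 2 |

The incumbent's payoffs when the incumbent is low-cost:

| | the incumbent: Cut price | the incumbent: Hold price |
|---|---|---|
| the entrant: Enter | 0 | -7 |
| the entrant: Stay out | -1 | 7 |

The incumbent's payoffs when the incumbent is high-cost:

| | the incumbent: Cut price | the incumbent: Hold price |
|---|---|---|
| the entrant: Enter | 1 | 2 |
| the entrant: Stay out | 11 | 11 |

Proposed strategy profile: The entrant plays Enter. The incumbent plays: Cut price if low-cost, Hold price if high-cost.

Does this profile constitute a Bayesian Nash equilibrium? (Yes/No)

A profile is a BNE iff every type of every player is best-responding given beliefs about the other side.
The entrant plays Enter: E[Enter] = 2/5·(-1) + 3/5·(9) = 5; E[Stay out] = -2/5. Best-responding. ✓
The incumbent (cost type low-cost), facing Enter: Cut price gives 0, Hold price gives -7. Proposed Cut price is best. ✓
The incumbent (cost type high-cost), facing Enter: Cut price gives 1, Hold price gives 2. Proposed Hold price is best. ✓

Yes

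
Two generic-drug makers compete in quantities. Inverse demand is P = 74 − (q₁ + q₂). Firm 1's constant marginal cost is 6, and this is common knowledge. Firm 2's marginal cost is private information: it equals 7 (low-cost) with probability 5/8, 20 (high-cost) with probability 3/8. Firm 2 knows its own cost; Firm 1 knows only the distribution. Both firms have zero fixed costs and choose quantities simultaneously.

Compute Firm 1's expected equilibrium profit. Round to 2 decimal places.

606.39

Type-c best response for Firm 2: q₂(c) = (74 − c)/2 − q₁/2.
Firm 1 maximizes expected profit; its first-order condition is 74 − 2q₁ − E[q₂] − 6 = 0.
Substituting E[q₂] and solving: E[c₂] = 11.875, so q₁ = (74 − 2·6 + 11.875)/3 = 24.625.
E[P] = 74 − (q₁ + E[q₂]) = 30.625; Firm 1's expected profit = (E[P] − 6)·q₁ = (30.625 − 6)·24.625 = 606.391.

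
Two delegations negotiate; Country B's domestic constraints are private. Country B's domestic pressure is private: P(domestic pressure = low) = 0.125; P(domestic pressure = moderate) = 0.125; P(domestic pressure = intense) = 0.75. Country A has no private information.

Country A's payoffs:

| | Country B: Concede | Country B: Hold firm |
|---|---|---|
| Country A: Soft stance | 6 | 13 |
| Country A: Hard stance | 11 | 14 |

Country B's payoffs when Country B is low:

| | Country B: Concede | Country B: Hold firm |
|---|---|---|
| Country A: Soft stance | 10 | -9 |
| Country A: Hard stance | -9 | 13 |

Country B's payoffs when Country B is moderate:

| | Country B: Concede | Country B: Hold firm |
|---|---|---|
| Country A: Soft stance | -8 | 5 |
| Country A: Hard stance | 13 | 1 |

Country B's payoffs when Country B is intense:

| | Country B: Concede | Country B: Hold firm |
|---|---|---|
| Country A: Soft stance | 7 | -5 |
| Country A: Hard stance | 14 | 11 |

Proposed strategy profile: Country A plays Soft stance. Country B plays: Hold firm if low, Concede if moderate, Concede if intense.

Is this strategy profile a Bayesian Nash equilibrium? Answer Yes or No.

Country A plays Soft stance: E[Soft stance] = 0.125·(13) + 0.125·(6) + 0.75·(6) = 6.875; E[Hard stance] = 11.375. Not best-responding. ✗
Country B (domestic pressure low), facing Soft stance: Concede gives 10, Hold firm gives -9. Proposed Hold firm is not best — profitable deviation exists. ✗
Country B (domestic pressure moderate), facing Soft stance: Concede gives -8, Hold firm gives 5. Proposed Concede is not best — profitable deviation exists. ✗
Country B (domestic pressure intense), facing Soft stance: Concede gives 7, Hold firm gives -5. Proposed Concede is best. ✓

No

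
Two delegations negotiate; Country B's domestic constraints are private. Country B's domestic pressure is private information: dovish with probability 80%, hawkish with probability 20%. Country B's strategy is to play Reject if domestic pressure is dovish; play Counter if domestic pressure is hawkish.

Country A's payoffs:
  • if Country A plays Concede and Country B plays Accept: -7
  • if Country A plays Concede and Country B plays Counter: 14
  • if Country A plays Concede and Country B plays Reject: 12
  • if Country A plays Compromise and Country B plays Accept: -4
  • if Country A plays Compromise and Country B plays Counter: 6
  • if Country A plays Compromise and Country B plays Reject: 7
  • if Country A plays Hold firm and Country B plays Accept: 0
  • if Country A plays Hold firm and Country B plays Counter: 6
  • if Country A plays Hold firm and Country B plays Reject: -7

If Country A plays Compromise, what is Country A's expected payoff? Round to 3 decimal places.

6.800

E[Compromise] = 0.8·7 + 0.2·6 = 5.6 + 1.2 = 6.8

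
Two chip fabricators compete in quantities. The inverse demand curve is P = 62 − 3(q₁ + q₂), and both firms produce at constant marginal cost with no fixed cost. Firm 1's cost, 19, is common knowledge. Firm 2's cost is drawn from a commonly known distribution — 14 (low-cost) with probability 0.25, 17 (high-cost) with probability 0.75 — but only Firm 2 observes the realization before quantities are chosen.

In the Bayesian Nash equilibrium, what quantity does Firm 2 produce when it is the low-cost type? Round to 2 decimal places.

5.76

Each type of Firm 2 best-responds to q₁; Firm 1 best-responds to the expected q₂ over Firm 2's types.
Firm 2 with cost c maximizes (62 − 3(q₁+q₂) − c)·q₂, giving q₂(c) = (62 − c − 3q₁)/6.
E[c₂] = 0.25·14 + 0.75·17 = 16.25
Firm 1's FOC against E[q₂] yields q₁ = (62 − 2·19 + E[c₂])/9 = (62 − 38 + 16.25)/9 = 4.47222.
q₂(low-cost) = (62 − 14 − 3·4.47222)/6 = 5.76389.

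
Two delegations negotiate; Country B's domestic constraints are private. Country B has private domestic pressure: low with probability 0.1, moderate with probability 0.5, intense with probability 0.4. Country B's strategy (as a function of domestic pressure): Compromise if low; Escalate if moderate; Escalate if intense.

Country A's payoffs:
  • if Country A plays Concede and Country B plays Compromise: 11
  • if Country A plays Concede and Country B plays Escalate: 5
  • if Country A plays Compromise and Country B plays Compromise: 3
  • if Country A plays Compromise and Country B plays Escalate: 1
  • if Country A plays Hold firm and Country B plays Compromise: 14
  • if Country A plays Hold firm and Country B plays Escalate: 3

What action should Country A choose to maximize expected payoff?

Concede

E[Concede] = 0.1·(11) + 0.5·(5) + 0.4·(5) = 5.6
E[Compromise] = 0.1·(3) + 0.5·(1) + 0.4·(1) = 1.2
E[Hold firm] = 0.1·(14) + 0.5·(3) + 0.4·(3) = 4.1
Best response: Concede (5.6 is the largest).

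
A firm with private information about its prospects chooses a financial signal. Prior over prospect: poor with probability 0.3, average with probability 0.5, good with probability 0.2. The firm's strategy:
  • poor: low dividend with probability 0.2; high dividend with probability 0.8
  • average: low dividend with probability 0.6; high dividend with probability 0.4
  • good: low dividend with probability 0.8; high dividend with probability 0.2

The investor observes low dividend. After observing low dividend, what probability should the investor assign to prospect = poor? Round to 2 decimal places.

Apply Bayes' rule using the sender's strategy as the likelihood.
P(low dividend) = 0.3·0.2 + 0.5·0.6 + 0.2·0.8 = 0.52
P(poor | low dividend) = (0.3·0.2) / 0.52 = 0.06 / 0.52 = 0.115385

0.12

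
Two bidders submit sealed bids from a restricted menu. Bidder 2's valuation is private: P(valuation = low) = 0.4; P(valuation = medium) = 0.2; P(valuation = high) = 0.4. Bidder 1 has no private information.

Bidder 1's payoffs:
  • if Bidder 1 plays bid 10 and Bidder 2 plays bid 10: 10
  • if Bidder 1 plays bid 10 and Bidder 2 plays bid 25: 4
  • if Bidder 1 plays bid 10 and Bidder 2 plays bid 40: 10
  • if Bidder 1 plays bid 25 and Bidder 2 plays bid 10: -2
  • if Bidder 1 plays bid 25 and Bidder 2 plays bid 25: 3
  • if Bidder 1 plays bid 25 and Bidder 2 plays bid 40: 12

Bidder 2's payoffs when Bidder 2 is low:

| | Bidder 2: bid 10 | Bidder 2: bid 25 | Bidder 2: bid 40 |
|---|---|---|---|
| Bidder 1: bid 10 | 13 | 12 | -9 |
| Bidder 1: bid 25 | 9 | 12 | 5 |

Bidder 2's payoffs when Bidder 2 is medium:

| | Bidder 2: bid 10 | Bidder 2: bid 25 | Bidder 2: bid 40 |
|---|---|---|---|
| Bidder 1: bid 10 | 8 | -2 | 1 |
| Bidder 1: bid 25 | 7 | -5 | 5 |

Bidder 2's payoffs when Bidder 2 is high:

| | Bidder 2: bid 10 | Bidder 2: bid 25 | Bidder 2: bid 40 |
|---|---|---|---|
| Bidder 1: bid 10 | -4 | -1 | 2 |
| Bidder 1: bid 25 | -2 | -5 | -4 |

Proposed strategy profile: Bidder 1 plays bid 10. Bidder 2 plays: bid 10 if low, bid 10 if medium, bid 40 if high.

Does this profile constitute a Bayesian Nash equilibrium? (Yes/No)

Yes

Bidder 1 plays bid 10: E[bid 10] = 0.4·(10) + 0.2·(10) + 0.4·(10) = 10; E[bid 25] = 3.6. Best-responding. ✓
Bidder 2 (valuation low), facing bid 10: bid 10 gives 13, bid 25 gives 12, bid 40 gives -9. Proposed bid 10 is best. ✓
Bidder 2 (valuation medium), facing bid 10: bid 10 gives 8, bid 25 gives -2, bid 40 gives 1. Proposed bid 10 is best. ✓
Bidder 2 (valuation high), facing bid 10: bid 10 gives -4, bid 25 gives -1, bid 40 gives 2. Proposed bid 40 is best. ✓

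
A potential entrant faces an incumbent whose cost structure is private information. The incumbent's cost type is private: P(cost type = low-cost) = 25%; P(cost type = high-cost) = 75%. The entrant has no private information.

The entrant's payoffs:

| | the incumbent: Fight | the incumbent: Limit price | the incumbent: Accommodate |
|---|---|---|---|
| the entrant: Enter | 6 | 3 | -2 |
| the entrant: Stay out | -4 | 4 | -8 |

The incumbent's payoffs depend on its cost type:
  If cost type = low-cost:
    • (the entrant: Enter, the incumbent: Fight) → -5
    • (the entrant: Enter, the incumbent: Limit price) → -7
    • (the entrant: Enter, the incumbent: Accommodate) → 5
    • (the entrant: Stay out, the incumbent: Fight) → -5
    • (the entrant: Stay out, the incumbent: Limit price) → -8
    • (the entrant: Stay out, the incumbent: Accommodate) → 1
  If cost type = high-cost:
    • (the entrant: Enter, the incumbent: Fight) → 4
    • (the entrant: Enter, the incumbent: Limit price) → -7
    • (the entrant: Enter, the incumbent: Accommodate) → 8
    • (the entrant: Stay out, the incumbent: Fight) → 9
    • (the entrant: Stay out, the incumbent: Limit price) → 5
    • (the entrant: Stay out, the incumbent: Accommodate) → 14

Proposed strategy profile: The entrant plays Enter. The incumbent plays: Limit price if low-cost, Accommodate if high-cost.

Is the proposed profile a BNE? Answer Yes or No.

No

A profile is a BNE iff every type of every player is best-responding given beliefs about the other side.
The entrant plays Enter: E[Enter] = 0.25·(3) + 0.75·(-2) = -0.75; E[Stay out] = -5. Best-responding. ✓
The incumbent (cost type low-cost), facing Enter: Fight gives -5, Limit price gives -7, Accommodate gives 5. Proposed Limit price is not best — profitable deviation exists. ✗
The incumbent (cost type high-cost), facing Enter: Fight gives 4, Limit price gives -7, Accommodate gives 8. Proposed Accommodate is best. ✓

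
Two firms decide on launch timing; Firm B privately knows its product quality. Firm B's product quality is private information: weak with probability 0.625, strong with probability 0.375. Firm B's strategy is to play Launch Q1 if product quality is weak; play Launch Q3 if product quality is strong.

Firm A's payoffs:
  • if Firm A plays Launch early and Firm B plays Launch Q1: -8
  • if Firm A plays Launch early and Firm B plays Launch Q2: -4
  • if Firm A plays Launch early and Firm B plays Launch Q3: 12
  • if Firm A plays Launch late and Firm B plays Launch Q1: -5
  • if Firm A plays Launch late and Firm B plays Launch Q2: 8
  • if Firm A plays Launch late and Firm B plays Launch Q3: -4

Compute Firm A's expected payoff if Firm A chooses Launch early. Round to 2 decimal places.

-0.50

E[Launch early] = 0.625·(-8) + 0.375·12 = (-5) + 4.5 = -0.5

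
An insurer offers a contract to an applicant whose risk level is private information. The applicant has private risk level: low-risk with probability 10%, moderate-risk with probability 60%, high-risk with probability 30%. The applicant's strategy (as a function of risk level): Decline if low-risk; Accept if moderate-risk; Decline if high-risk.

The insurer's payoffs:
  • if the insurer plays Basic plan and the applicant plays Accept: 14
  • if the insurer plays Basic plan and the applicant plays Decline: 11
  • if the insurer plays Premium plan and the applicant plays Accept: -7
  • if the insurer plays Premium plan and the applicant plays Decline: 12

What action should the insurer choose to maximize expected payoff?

Basic plan

E[Basic plan] = 0.1·(11) + 0.6·(14) + 0.3·(11) = 12.8
E[Premium plan] = 0.1·(12) + 0.6·(-7) + 0.3·(12) = 0.6
Best response: Basic plan (12.8 is the largest).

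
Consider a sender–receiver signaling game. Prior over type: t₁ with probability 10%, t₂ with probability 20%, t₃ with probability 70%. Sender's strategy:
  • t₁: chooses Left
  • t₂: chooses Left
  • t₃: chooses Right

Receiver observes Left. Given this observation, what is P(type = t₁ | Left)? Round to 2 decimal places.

0.33

P(Left) = 0.1·1 + 0.2·1 + 0.7·0 = 0.3
P(t₁ | Left) = (0.1·1) / 0.3 = 0.1 / 0.3 = 0.333333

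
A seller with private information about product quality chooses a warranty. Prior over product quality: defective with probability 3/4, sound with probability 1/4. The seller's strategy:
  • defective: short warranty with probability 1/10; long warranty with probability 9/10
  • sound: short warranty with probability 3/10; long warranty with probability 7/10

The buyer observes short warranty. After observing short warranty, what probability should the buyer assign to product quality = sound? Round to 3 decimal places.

P(short warranty) = (3/4)·(1/10) + (1/4)·(3/10) = 3/20
P(sound | short warranty) = ((1/4)·(3/10)) / (3/20) = (3/40) / (3/20) = 1/2

0.500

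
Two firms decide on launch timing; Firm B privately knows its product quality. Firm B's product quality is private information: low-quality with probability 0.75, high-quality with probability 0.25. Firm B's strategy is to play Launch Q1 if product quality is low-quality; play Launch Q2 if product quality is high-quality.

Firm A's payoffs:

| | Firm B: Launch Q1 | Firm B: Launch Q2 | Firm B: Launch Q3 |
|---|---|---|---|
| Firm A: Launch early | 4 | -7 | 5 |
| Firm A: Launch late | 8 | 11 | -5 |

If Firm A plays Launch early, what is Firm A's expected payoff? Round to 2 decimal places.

1.25

E[Launch early] = 0.75·4 + 0.25·(-7) = 3 + (-1.75) = 1.25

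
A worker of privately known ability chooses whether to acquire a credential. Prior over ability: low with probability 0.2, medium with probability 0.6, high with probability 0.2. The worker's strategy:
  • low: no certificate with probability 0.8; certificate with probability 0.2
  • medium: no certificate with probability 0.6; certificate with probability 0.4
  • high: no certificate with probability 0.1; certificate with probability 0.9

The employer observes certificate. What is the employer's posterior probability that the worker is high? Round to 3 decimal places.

P(certificate) = 0.2·0.2 + 0.6·0.4 + 0.2·0.9 = 0.46
P(high | certificate) = (0.2·0.9) / 0.46 = 0.18 / 0.46 = 0.391304

0.391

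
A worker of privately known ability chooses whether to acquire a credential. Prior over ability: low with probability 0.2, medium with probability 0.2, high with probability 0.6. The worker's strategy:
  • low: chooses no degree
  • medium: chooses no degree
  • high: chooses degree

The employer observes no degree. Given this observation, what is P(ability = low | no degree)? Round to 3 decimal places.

P(no degree) = 0.2·1 + 0.2·1 + 0.6·0 = 0.4
P(low | no degree) = (0.2·1) / 0.4 = 0.2 / 0.4 = 0.5

0.500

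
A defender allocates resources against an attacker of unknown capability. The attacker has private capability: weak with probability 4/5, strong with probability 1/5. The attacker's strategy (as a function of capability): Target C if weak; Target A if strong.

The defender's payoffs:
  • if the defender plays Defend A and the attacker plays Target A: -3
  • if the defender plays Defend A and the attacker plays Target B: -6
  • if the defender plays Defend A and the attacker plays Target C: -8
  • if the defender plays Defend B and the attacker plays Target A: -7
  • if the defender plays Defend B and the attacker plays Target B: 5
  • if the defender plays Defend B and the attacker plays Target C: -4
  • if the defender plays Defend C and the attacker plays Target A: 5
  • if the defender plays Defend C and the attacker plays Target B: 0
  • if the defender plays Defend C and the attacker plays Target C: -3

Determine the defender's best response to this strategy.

E[Defend A] = 4/5·(-8) + 1/5·(-3) = -7
E[Defend B] = 4/5·(-4) + 1/5·(-7) = -23/5
E[Defend C] = 4/5·(-3) + 1/5·(5) = -7/5
Best response: Defend C (-7/5 is the largest).

Defend C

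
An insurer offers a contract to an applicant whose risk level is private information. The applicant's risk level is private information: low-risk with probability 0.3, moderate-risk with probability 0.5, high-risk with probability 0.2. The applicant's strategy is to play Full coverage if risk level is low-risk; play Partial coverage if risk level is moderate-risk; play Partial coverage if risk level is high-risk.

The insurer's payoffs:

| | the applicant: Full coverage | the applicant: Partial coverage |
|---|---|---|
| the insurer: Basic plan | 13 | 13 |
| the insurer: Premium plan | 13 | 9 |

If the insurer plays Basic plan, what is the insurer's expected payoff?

Take the expectation over the applicant's risk level, weighting each type's action by its prior probability.
E[Basic plan] = 0.3·13 + 0.5·13 + 0.2·13 = 3.9 + 6.5 + 2.6 = 13

13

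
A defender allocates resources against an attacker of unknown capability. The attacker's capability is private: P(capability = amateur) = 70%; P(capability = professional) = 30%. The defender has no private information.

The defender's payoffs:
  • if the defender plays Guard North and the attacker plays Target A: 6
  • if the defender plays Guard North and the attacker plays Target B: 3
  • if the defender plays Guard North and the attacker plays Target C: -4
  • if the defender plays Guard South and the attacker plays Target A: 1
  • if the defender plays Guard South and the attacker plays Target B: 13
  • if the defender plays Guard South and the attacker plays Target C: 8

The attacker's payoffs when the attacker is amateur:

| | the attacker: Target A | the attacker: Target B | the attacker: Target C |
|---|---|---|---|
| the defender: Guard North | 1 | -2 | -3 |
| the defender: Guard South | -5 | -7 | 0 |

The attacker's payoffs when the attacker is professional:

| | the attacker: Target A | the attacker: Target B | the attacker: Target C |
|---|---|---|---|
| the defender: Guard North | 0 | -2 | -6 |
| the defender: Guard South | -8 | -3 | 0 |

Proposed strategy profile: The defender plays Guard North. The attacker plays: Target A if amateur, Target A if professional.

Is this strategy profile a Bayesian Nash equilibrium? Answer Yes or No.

A profile is a BNE iff every type of every player is best-responding given beliefs about the other side.
The defender plays Guard North: E[Guard North] = 0.7·(6) + 0.3·(6) = 6; E[Guard South] = 1. Best-responding. ✓
The attacker (capability amateur), facing Guard North: Target A gives 1, Target B gives -2, Target C gives -3. Proposed Target A is best. ✓
The attacker (capability professional), facing Guard North: Target A gives 0, Target B gives -2, Target C gives -6. Proposed Target A is best. ✓

Yes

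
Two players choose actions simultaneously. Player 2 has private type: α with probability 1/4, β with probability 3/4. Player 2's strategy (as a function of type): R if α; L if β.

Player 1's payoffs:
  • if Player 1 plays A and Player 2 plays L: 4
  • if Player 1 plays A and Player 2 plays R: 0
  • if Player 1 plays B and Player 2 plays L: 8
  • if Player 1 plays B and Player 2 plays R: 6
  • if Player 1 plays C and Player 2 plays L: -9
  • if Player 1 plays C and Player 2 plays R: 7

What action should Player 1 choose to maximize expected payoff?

B

E[A] = 1/4·(0) + 3/4·(4) = 3
E[B] = 1/4·(6) + 3/4·(8) = 15/2
E[C] = 1/4·(7) + 3/4·(-9) = -5
Best response: B (15/2 is the largest).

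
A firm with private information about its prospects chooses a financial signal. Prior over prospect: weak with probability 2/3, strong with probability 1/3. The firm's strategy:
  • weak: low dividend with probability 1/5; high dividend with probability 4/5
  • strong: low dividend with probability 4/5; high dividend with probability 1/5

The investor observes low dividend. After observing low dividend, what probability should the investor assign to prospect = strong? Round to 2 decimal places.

Apply Bayes' rule using the sender's strategy as the likelihood.
P(low dividend) = (2/3)·(1/5) + (1/3)·(4/5) = 2/5
P(strong | low dividend) = ((1/3)·(4/5)) / (2/5) = (4/15) / (2/5) = 2/3

0.67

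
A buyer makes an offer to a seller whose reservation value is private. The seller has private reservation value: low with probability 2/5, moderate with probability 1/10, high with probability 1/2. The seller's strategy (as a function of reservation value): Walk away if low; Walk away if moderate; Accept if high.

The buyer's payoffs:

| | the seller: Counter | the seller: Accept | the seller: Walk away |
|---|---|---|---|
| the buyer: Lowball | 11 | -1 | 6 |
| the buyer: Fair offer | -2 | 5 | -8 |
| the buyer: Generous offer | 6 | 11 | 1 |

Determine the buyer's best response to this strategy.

E[Lowball] = 2/5·(6) + 1/10·(6) + 1/2·(-1) = 5/2
E[Fair offer] = 2/5·(-8) + 1/10·(-8) + 1/2·(5) = -3/2
E[Generous offer] = 2/5·(1) + 1/10·(1) + 1/2·(11) = 6
Best response: Generous offer (6 is the largest).

Generous offer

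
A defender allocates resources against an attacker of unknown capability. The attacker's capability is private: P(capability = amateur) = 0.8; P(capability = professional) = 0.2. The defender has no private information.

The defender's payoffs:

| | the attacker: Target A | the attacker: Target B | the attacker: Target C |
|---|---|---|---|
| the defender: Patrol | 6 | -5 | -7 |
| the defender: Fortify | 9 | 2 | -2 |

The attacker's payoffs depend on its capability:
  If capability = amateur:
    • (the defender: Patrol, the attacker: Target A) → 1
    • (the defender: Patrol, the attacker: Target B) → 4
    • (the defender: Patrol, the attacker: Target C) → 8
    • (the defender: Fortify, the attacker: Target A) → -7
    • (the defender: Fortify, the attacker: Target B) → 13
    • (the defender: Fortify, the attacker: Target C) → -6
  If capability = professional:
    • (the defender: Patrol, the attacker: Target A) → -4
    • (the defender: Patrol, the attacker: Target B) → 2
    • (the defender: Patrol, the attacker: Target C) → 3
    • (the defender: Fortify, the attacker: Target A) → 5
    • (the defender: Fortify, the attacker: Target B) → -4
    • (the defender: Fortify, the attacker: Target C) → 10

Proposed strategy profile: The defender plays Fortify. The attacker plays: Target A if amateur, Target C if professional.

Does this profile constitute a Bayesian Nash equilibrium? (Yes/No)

The defender plays Fortify: E[Fortify] = 0.8·(9) + 0.2·(-2) = 6.8; E[Patrol] = 3.4. Best-responding. ✓
The attacker (capability amateur), facing Fortify: Target A gives -7, Target B gives 13, Target C gives -6. Proposed Target A is not best — profitable deviation exists. ✗
The attacker (capability professional), facing Fortify: Target A gives 5, Target B gives -4, Target C gives 10. Proposed Target C is best. ✓

No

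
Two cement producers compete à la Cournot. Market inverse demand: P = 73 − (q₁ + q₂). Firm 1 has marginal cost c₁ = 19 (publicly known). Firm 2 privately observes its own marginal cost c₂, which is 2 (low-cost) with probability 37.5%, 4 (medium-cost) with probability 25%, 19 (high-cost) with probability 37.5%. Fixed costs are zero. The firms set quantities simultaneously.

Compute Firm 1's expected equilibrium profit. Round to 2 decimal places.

213.89

Type-c best response for Firm 2: q₂(c) = (73 − c)/2 − q₁/2.
Firm 1 maximizes expected profit; its first-order condition is 73 − 2q₁ − E[q₂] − 19 = 0.
Substituting E[q₂] and solving: E[c₂] = 8.875, so q₁ = (73 − 2·19 + 8.875)/3 = 14.625.
E[P] = 73 − (q₁ + E[q₂]) = 33.625; Firm 1's expected profit = (E[P] − 19)·q₁ = (33.625 − 19)·14.625 = 213.891.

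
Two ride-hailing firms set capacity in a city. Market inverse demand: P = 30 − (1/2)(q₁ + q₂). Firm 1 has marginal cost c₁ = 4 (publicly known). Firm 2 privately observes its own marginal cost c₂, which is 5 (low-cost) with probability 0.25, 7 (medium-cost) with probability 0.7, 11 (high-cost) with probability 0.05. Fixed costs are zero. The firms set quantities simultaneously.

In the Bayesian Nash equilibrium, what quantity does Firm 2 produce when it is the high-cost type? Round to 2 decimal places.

9.43

Each type of Firm 2 best-responds to q₁; Firm 1 best-responds to the expected q₂ over Firm 2's types.
Firm 2 with cost c maximizes (30 − (1/2)(q₁+q₂) − c)·q₂, giving q₂(c) = (30 − c − (1/2)q₁).
E[c₂] = 0.25·5 + 0.7·7 + 0.05·11 = 6.7
Firm 1's FOC against E[q₂] yields q₁ = (30 − 2·4 + E[c₂])/(3/2) = (30 − 8 + 6.7)/(3/2) = 19.1333.
q₂(high-cost) = (30 − 11 − (1/2)·19.1333) = 9.43333.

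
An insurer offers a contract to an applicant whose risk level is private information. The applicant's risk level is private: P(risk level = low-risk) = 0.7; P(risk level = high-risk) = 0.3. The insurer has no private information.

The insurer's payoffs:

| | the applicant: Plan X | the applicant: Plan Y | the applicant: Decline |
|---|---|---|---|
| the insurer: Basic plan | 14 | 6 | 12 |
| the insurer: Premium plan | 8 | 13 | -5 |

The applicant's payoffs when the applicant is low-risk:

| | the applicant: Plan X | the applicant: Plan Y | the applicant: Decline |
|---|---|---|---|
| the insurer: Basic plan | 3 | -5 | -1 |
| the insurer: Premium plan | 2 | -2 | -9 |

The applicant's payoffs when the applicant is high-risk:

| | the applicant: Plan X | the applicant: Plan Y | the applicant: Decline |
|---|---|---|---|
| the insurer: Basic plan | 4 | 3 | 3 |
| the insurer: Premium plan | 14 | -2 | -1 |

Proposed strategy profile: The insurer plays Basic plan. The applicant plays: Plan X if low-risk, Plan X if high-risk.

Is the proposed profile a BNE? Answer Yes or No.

Yes

The insurer plays Basic plan: E[Basic plan] = 0.7·(14) + 0.3·(14) = 14; E[Premium plan] = 8. Best-responding. ✓
The applicant (risk level low-risk), facing Basic plan: Plan X gives 3, Plan Y gives -5, Decline gives -1. Proposed Plan X is best. ✓
The applicant (risk level high-risk), facing Basic plan: Plan X gives 4, Plan Y gives 3, Decline gives 3. Proposed Plan X is best. ✓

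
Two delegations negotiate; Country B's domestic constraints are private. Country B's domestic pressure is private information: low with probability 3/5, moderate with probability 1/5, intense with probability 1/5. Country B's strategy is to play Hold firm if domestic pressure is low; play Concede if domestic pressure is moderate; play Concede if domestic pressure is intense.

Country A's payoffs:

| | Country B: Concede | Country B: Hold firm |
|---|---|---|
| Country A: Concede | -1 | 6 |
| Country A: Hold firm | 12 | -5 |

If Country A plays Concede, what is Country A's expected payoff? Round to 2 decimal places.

3.20

Take the expectation over Country B's domestic pressure, weighting each type's action by its prior probability.
E[Concede] = 3/5·6 + 1/5·(-1) + 1/5·(-1) = 18/5 + (-1/5) + (-1/5) = 16/5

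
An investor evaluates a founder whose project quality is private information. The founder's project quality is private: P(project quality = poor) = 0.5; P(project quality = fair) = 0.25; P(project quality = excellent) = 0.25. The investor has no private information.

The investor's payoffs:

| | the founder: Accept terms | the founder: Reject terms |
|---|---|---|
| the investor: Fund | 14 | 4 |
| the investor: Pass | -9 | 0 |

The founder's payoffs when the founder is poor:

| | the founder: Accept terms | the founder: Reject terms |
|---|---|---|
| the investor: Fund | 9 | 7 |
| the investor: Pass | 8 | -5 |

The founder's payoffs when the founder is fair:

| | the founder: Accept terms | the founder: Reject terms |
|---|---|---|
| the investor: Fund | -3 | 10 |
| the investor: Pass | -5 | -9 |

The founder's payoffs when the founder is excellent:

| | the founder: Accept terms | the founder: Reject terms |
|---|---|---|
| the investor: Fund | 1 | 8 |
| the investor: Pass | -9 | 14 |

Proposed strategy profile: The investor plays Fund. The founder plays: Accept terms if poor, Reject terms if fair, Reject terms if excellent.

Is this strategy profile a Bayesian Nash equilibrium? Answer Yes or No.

The investor plays Fund: E[Fund] = 0.5·(14) + 0.25·(4) + 0.25·(4) = 9; E[Pass] = -4.5. Best-responding. ✓
The founder (project quality poor), facing Fund: Accept terms gives 9, Reject terms gives 7. Proposed Accept terms is best. ✓
The founder (project quality fair), facing Fund: Accept terms gives -3, Reject terms gives 10. Proposed Reject terms is best. ✓
The founder (project quality excellent), facing Fund: Accept terms gives 1, Reject terms gives 8. Proposed Reject terms is best. ✓

Yes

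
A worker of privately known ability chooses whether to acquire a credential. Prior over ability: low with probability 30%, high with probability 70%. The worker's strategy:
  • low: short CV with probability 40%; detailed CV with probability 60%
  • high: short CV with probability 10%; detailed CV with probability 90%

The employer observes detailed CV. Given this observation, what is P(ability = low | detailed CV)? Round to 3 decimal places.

0.222

Apply Bayes' rule using the sender's strategy as the likelihood.
P(detailed CV) = 0.3·0.6 + 0.7·0.9 = 0.81
P(low | detailed CV) = (0.3·0.6) / 0.81 = 0.18 / 0.81 = 0.222222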